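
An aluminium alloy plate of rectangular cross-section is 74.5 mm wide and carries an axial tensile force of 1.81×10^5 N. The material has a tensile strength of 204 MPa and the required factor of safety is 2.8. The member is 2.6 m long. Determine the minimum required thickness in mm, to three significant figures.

t = 33.3 mm

σ_allow = 204/2.8 = 72.86 MPa.
Required area A = F/σ_allow = 181000/72.86 = 2484 mm².
t = A/w = 2484/74.5 = 33.35 mm.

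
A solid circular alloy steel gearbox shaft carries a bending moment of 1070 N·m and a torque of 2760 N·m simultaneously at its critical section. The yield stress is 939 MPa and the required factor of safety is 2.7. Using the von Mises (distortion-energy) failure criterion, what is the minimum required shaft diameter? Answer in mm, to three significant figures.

σ_allow = σ_y/n = 939/2.7 = 347.8 MPa.
For a solid shaft σ_b = 32M/(πd³) and τ = 16T/(πd³), so the von Mises stress is σ' = (16/πd³)·√(4M²+3T²).
√(4M²+3T²) = √(4×(1.070×10^6)² + 3×(2.760×10^6)²) = 5.238×10^6 N·mm.
d³ = 16×5.238×10^6/(π×347.8) = 76700 mm³.
d = 42.49 mm.

d = 42.5 mm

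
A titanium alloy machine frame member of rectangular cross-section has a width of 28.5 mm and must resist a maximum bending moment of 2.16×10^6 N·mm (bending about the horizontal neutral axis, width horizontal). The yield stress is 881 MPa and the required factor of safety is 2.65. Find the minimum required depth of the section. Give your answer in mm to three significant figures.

σ_allow = 881/2.65 = 332.5 MPa.
For a rectangular section σ = 6M/(bh²), so h² = 6M/(b σ_allow) = 6×2160000/(28.5×332.5) = 1368 mm².
h = 36.98 mm.

h = 37.0 mm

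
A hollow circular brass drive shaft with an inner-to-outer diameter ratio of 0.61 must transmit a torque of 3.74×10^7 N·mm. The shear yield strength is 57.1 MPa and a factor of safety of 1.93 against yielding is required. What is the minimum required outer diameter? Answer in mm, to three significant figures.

d_o = 196 mm

τ_allow = 57.1/1.93 = 29.59 MPa.
For a hollow shaft τ = 16T/[πd_o³(1−k⁴)] with k = 0.61, so 1−k⁴ = 0.8615.
d_o³ = 16T/[π τ_allow (1−k⁴)] = 16×3.7400×10^7/(π×29.59×0.8615) = 7.473×10^6 mm³.
d_o = 195.5 mm.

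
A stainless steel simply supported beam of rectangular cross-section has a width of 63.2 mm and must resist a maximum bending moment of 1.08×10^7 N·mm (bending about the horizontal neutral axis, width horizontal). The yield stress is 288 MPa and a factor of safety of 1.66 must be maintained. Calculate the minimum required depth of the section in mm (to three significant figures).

σ_allow = 288/1.66 = 173.5 MPa.
For a rectangular section σ = 6M/(bh²), so h² = 6M/(b σ_allow) = 6×1.0800×10^7/(63.2×173.5) = 5910 mm².
h = 76.88 mm.

h = 76.9 mm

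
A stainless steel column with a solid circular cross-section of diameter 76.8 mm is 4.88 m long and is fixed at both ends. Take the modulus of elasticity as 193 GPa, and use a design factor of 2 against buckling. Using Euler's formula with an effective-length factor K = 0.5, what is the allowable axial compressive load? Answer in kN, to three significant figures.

P_allow = 273 kN

I = πd⁴/64 = π×76.8⁴/64 = 1.708×10^6 mm⁴.
Effective length L_e = KL = 0.5×4.88 m = 2440 mm.
Euler critical load P_cr = π²EI/L_e² = π²×193000×1.708×10^6/2440² = 546400 N.
P_allow = P_cr/n = 546400/2 = 273200 N.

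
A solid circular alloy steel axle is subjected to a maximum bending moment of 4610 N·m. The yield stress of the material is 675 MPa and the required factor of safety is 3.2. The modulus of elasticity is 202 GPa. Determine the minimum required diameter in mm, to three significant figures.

d = 60.6 mm

σ_allow = 675/3.2 = 210.9 MPa.
For a solid circular section σ = 32M/(πd³), so d³ = 32M/(π σ_allow) = 32×4610000/(π×210.9) = 222600 mm³.
d = 60.61 mm.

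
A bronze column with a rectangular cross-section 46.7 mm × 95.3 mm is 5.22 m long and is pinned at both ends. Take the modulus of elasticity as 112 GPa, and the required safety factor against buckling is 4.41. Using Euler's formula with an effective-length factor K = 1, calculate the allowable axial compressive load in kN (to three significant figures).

P_allow = 7.44 kN

Buckling occurs about the weak axis: I_min = h·b³/12 = 95.3×46.7³/12 = 808800 mm⁴ (b = 46.7 mm is the smaller dimension).
Effective length L_e = KL = 1×5.22 m = 5220 mm.
Euler critical load P_cr = π²EI/L_e² = π²×112000×808800/5220² = 32810 N.
P_allow = P_cr/n = 32810/4.41 = 7440 N.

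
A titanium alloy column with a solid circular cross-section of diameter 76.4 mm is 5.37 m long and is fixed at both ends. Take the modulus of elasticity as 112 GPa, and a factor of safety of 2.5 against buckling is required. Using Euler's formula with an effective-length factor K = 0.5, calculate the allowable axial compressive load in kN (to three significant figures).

I = πd⁴/64 = π×76.4⁴/64 = 1.672×10^6 mm⁴.
Effective length L_e = KL = 0.5×5.37 m = 2685 mm.
Euler critical load P_cr = π²EI/L_e² = π²×112000×1.672×10^6/2685² = 256400 N.
P_allow = P_cr/n = 256400/2.5 = 102600 N.

P_allow = 103 kN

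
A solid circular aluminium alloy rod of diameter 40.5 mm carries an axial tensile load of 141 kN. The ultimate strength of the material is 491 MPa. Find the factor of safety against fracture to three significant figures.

n = 4.49

A = πd²/4 = 1288 mm².
σ = F/A = 141000/1288 = 109.5 MPa.
n = 491/109.5 = 4.486.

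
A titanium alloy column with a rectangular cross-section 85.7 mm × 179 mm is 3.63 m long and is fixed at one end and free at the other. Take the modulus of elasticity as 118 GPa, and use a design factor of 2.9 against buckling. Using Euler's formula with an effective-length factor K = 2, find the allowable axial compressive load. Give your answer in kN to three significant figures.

P_allow = 71.5 kN

Buckling occurs about the weak axis: I_min = h·b³/12 = 179×85.7³/12 = 9.389×10^6 mm⁴ (b = 85.7 mm is the smaller dimension).
Effective length L_e = KL = 2×3.63 m = 7260 mm.
Euler critical load P_cr = π²EI/L_e² = π²×118000×9.389×10^6/7260² = 207500 N.
P_allow = P_cr/n = 207500/2.9 = 71540 N.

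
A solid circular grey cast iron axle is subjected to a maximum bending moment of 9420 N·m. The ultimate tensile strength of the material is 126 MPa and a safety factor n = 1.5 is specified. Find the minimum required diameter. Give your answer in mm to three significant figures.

σ_allow = 126/1.5 = 84.00 MPa.
For a solid circular section σ = 32M/(πd³), so d³ = 32M/(π σ_allow) = 32×9420000/(π×84.00) = 1.142×10^6 mm³.
d = 104.5 mm.

d = 105 mm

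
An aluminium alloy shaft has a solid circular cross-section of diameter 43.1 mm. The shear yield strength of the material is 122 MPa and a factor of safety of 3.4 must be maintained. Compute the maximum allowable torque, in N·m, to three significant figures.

τ_allow = 122/3.4 = 35.88 MPa.
For a solid shaft T_allow = τ_allow·πd³/16; πd³/16 = π×43.1³/16 = 15720 mm³.
T_allow = 35.88×15720 = 564100 N·mm = 564.1 N·m.

T_allow = 564 N·m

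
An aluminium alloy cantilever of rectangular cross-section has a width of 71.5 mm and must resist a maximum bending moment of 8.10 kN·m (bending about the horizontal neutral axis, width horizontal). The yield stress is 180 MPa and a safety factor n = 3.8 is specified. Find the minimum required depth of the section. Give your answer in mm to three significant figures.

σ_allow = 180/3.8 = 47.37 MPa.
For a rectangular section σ = 6M/(bh²), so h² = 6M/(b σ_allow) = 6×8100000/(71.5×47.37) = 14350 mm².
h = 119.8 mm.

h = 120 mm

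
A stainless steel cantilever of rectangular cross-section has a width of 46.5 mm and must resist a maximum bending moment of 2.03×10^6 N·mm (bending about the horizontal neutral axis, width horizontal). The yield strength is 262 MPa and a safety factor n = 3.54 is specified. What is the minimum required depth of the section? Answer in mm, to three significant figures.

h = 59.5 mm

σ_allow = 262/3.54 = 74.01 MPa.
For a rectangular section σ = 6M/(bh²), so h² = 6M/(b σ_allow) = 6×2030000/(46.5×74.01) = 3539 mm².
h = 59.49 mm.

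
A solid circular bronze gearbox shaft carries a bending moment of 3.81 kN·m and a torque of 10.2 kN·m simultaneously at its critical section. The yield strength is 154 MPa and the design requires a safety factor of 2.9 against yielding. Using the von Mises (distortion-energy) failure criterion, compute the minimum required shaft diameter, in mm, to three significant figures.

d = 123 mm

σ_allow = σ_y/n = 154/2.9 = 53.10 MPa.
For a solid shaft σ_b = 32M/(πd³) and τ = 16T/(πd³), so the von Mises stress is σ' = (16/πd³)·√(4M²+3T²).
√(4M²+3T²) = √(4×(3.810×10^6)² + 3×(1.020×10^7)²) = 1.924×10^7 N·mm.
d³ = 16×1.924×10^7/(π×53.10) = 1.845×10^6 mm³.
d = 122.7 mm.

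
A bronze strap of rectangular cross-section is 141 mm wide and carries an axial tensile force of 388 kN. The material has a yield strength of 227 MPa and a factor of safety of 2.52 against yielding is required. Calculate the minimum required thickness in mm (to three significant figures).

σ_allow = 227/2.52 = 90.08 MPa.
Required area A = F/σ_allow = 388000/90.08 = 4307 mm².
t = A/w = 4307/141 = 30.55 mm.

t = 30.5 mm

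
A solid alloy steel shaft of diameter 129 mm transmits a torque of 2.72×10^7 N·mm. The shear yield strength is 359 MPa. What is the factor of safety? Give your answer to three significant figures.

τ = 16T/(πd³) = 16×2.7200×10^7/(π×129³) = 64.53 MPa.
n = τ_limit/τ = 359/64.53 = 5.563.

n = 5.56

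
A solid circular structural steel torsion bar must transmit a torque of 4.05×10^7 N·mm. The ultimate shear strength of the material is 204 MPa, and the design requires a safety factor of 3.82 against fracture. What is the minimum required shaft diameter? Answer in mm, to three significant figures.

d = 157 mm

Allowable shear stress τ_allow = 204/3.82 = 53.40 MPa.
For a solid shaft τ = 16T/(πd³), so d³ = 16T/(π τ_allow) = 16×4.0500×10^7/(π×53.40) = 3.862×10^6 mm³.
d = (3.862×10^6)^(1/3) = 156.9 mm.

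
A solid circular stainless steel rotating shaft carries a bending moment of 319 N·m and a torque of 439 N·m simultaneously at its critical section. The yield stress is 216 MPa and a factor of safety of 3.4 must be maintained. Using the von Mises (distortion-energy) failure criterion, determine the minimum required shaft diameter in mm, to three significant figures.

σ_allow = σ_y/n = 216/3.4 = 63.53 MPa.
For a solid shaft σ_b = 32M/(πd³) and τ = 16T/(πd³), so the von Mises stress is σ' = (16/πd³)·√(4M²+3T²).
√(4M²+3T²) = √(4×(319000)² + 3×(439000)²) = 992600 N·mm.
d³ = 16×992600/(π×63.53) = 79570 mm³.
d = 43.01 mm.

d = 43.0 mm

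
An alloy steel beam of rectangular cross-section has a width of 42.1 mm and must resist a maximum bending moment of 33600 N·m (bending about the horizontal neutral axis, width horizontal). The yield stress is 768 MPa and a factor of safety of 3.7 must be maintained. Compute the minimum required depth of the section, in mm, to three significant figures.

h = 152 mm

σ_allow = 768/3.7 = 207.6 MPa.
For a rectangular section σ = 6M/(bh²), so h² = 6M/(b σ_allow) = 6×3.3600×10^7/(42.1×207.6) = 23070 mm².
h = 151.9 mm.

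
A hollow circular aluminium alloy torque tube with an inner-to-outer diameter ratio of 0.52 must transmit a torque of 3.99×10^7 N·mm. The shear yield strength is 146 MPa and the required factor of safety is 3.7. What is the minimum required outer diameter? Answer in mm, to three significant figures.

τ_allow = 146/3.7 = 39.46 MPa.
For a hollow shaft τ = 16T/[πd_o³(1−k⁴)] with k = 0.52, so 1−k⁴ = 0.9269.
d_o³ = 16T/[π τ_allow (1−k⁴)] = 16×3.9900×10^7/(π×39.46×0.9269) = 5.556×10^6 mm³.
d_o = 177.1 mm.

d_o = 177 mm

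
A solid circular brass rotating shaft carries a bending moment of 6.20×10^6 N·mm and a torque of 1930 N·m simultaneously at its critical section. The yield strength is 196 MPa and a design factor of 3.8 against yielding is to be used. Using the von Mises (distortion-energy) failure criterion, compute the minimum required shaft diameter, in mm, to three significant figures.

d = 108 mm

σ_allow = σ_y/n = 196/3.8 = 51.58 MPa.
For a solid shaft σ_b = 32M/(πd³) and τ = 16T/(πd³), so the von Mises stress is σ' = (16/πd³)·√(4M²+3T²).
√(4M²+3T²) = √(4×(6.200×10^6)² + 3×(1.930×10^6)²) = 1.284×10^7 N·mm.
d³ = 16×1.284×10^7/(π×51.58) = 1.268×10^6 mm³.
d = 108.2 mm.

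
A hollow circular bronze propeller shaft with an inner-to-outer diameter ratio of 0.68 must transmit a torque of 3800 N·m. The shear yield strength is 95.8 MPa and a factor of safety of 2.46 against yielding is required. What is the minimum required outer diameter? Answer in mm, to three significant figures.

d_o = 85.8 mm

τ_allow = 95.8/2.46 = 38.94 MPa.
For a hollow shaft τ = 16T/[πd_o³(1−k⁴)] with k = 0.68, so 1−k⁴ = 0.7862.
d_o³ = 16T/[π τ_allow (1−k⁴)] = 16×3800000/(π×38.94×0.7862) = 632100 mm³.
d_o = 85.82 mm.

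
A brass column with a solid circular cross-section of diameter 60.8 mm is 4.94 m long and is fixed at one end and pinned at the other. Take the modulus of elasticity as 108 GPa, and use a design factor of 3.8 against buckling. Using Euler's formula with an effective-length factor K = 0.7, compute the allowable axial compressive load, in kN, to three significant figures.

P_allow = 15.7 kN

I = πd⁴/64 = π×60.8⁴/64 = 670800 mm⁴.
Effective length L_e = KL = 0.7×4.94 m = 3458 mm.
Euler critical load P_cr = π²EI/L_e² = π²×108000×670800/3458² = 59790 N.
P_allow = P_cr/n = 59790/3.8 = 15740 N.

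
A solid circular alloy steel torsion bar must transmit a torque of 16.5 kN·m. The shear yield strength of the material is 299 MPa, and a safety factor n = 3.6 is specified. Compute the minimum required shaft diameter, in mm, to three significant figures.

Allowable shear stress τ_allow = 299/3.6 = 83.06 MPa.
For a solid shaft τ = 16T/(πd³), so d³ = 16T/(π τ_allow) = 16×1.6500×10^7/(π×83.06) = 1.012×10^6 mm³.
d = (1.012×10^6)^(1/3) = 100.4 mm.

d = 100 mm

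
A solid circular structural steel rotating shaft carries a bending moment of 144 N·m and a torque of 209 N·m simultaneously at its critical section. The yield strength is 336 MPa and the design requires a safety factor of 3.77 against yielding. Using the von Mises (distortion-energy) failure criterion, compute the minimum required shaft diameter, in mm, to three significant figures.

d = 29.8 mm

σ_allow = σ_y/n = 336/3.77 = 89.12 MPa.
For a solid shaft σ_b = 32M/(πd³) and τ = 16T/(πd³), so the von Mises stress is σ' = (16/πd³)·√(4M²+3T²).
√(4M²+3T²) = √(4×(144000)² + 3×(209000)²) = 462600 N·mm.
d³ = 16×462600/(π×89.12) = 26430 mm³.
d = 29.79 mm.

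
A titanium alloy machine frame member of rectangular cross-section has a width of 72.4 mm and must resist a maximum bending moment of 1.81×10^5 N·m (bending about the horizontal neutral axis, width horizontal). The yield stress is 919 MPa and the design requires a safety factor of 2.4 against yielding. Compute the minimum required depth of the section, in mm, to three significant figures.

h = 198 mm

σ_allow = 919/2.4 = 382.9 MPa.
For a rectangular section σ = 6M/(bh²), so h² = 6M/(b σ_allow) = 6×1.8100×10^8/(72.4×382.9) = 39170 mm².
h = 197.9 mm.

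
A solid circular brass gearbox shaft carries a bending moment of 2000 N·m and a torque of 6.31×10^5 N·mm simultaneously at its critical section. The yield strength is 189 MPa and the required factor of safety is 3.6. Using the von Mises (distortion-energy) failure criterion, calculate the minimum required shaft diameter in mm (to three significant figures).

σ_allow = σ_y/n = 189/3.6 = 52.50 MPa.
For a solid shaft σ_b = 32M/(πd³) and τ = 16T/(πd³), so the von Mises stress is σ' = (16/πd³)·√(4M²+3T²).
√(4M²+3T²) = √(4×(2.000×10^6)² + 3×(631000)²) = 4.147×10^6 N·mm.
d³ = 16×4.147×10^6/(π×52.50) = 402300 mm³.
d = 73.82 mm.

d = 73.8 mm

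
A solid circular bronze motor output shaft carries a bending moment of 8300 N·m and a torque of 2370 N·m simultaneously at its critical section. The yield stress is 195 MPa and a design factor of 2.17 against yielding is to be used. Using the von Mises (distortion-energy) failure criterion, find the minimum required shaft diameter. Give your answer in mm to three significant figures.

d = 99.0 mm

σ_allow = σ_y/n = 195/2.17 = 89.86 MPa.
For a solid shaft σ_b = 32M/(πd³) and τ = 16T/(πd³), so the von Mises stress is σ' = (16/πd³)·√(4M²+3T²).
√(4M²+3T²) = √(4×(8.300×10^6)² + 3×(2.370×10^6)²) = 1.710×10^7 N·mm.
d³ = 16×1.710×10^7/(π×89.86) = 969200 mm³.
d = 98.96 mm.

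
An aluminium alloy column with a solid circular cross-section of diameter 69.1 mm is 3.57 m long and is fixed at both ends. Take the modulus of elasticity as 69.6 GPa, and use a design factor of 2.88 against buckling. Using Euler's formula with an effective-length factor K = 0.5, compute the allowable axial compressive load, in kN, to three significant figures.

P_allow = 83.8 kN

I = πd⁴/64 = π×69.1⁴/64 = 1.119×10^6 mm⁴.
Effective length L_e = KL = 0.5×3.57 m = 1785 mm.
Euler critical load P_cr = π²EI/L_e² = π²×69600×1.119×10^6/1785² = 241300 N.
P_allow = P_cr/n = 241300/2.88 = 83780 N.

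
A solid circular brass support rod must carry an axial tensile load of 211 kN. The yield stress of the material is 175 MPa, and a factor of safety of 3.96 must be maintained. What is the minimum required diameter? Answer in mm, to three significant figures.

Allowable stress σ_allow = 175/3.96 = 44.19 MPa.
Required area A = F/σ_allow = 211000/44.19 = 4775 mm².
A = πd²/4 → d = √(4A/π) = 77.97 mm.

d = 78.0 mm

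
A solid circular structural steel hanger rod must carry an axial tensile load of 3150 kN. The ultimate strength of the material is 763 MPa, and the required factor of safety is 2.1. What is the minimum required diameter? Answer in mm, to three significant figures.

Allowable stress σ_allow = 763/2.1 = 363.3 MPa.
Required area A = F/σ_allow = 3150000/363.3 = 8670 mm².
A = πd²/4 → d = √(4A/π) = 105.1 mm.

d = 105 mm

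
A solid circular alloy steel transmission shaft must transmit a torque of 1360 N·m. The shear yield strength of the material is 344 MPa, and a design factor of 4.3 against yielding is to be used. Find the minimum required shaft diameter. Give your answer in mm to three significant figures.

Allowable shear stress τ_allow = 344/4.3 = 80.00 MPa.
For a solid shaft τ = 16T/(πd³), so d³ = 16T/(π τ_allow) = 16×1360000/(π×80.00) = 86580 mm³.
d = (86580)^(1/3) = 44.24 mm.

d = 44.2 mm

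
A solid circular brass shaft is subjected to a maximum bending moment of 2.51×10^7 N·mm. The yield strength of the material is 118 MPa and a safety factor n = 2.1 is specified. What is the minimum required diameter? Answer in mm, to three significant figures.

d = 166 mm

σ_allow = 118/2.1 = 56.19 MPa.
For a solid circular section σ = 32M/(πd³), so d³ = 32M/(π σ_allow) = 32×2.5100×10^7/(π×56.19) = 4.550×10^6 mm³.
d = 165.7 mm.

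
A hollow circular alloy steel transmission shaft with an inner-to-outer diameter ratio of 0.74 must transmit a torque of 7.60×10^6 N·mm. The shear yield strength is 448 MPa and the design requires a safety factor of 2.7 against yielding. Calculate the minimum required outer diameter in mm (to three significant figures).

τ_allow = 448/2.7 = 165.9 MPa.
For a hollow shaft τ = 16T/[πd_o³(1−k⁴)] with k = 0.74, so 1−k⁴ = 0.7001.
d_o³ = 16T/[π τ_allow (1−k⁴)] = 16×7600000/(π×165.9×0.7001) = 333200 mm³.
d_o = 69.33 mm.

d_o = 69.3 mm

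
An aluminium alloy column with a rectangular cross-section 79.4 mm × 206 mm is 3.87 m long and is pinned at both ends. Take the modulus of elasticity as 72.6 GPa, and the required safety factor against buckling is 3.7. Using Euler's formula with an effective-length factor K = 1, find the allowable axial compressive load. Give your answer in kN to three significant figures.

Buckling occurs about the weak axis: I_min = h·b³/12 = 206×79.4³/12 = 8.593×10^6 mm⁴ (b = 79.4 mm is the smaller dimension).
Effective length L_e = KL = 1×3.87 m = 3870 mm.
Euler critical load P_cr = π²EI/L_e² = π²×72600×8.593×10^6/3870² = 411100 N.
P_allow = P_cr/n = 411100/3.7 = 111100 N.

P_allow = 111 kN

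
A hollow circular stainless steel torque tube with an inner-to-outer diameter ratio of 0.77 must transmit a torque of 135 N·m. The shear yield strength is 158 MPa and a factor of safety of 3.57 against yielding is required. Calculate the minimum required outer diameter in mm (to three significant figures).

d_o = 28.8 mm

τ_allow = 158/3.57 = 44.26 MPa.
For a hollow shaft τ = 16T/[πd_o³(1−k⁴)] with k = 0.77, so 1−k⁴ = 0.6485.
d_o³ = 16T/[π τ_allow (1−k⁴)] = 16×135000/(π×44.26×0.6485) = 23960 mm³.
d_o = 28.83 mm.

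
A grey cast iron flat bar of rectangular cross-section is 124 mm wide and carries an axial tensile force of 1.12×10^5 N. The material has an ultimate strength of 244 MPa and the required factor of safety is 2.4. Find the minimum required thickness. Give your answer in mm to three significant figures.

t = 8.88 mm

σ_allow = 244/2.4 = 101.7 MPa.
Required area A = F/σ_allow = 112000/101.7 = 1102 mm².
t = A/w = 1102/124 = 8.884 mm.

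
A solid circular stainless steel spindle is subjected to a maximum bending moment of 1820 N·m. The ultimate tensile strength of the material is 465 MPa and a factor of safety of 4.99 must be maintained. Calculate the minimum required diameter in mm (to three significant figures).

d = 58.4 mm

σ_allow = 465/4.99 = 93.19 MPa.
For a solid circular section σ = 32M/(πd³), so d³ = 32M/(π σ_allow) = 32×1820000/(π×93.19) = 198900 mm³.
d = 58.38 mm.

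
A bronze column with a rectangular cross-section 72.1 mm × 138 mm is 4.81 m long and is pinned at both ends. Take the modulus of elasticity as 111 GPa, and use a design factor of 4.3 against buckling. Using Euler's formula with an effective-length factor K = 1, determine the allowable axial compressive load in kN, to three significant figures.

P_allow = 47.5 kN

Buckling occurs about the weak axis: I_min = h·b³/12 = 138×72.1³/12 = 4.310×10^6 mm⁴ (b = 72.1 mm is the smaller dimension).
Effective length L_e = KL = 1×4.81 m = 4810 mm.
Euler critical load P_cr = π²EI/L_e² = π²×111000×4.310×10^6/4810² = 204100 N.
P_allow = P_cr/n = 204100/4.3 = 47460 N.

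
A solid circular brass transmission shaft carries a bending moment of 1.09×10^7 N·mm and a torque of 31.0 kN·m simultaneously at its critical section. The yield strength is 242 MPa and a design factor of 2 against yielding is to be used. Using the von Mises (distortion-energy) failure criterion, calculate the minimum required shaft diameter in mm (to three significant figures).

d = 135 mm

σ_allow = σ_y/n = 242/2 = 121.0 MPa.
For a solid shaft σ_b = 32M/(πd³) and τ = 16T/(πd³), so the von Mises stress is σ' = (16/πd³)·√(4M²+3T²).
√(4M²+3T²) = √(4×(1.090×10^7)² + 3×(3.100×10^7)²) = 5.795×10^7 N·mm.
d³ = 16×5.795×10^7/(π×121.0) = 2.439×10^6 mm³.
d = 134.6 mm.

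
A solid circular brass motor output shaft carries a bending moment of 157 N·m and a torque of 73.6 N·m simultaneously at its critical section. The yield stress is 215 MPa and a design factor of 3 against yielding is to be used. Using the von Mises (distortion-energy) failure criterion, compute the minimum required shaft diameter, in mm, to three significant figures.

σ_allow = σ_y/n = 215/3 = 71.67 MPa.
For a solid shaft σ_b = 32M/(πd³) and τ = 16T/(πd³), so the von Mises stress is σ' = (16/πd³)·√(4M²+3T²).
√(4M²+3T²) = √(4×(157000)² + 3×(73600)²) = 338900 N·mm.
d³ = 16×338900/(π×71.67) = 24080 mm³.
d = 28.88 mm.

d = 28.9 mm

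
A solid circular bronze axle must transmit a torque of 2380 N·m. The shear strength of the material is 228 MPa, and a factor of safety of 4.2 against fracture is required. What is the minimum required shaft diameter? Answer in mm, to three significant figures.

d = 60.7 mm

Allowable shear stress τ_allow = 228/4.2 = 54.29 MPa.
For a solid shaft τ = 16T/(πd³), so d³ = 16T/(π τ_allow) = 16×2380000/(π×54.29) = 223300 mm³.
d = (223300)^(1/3) = 60.67 mm.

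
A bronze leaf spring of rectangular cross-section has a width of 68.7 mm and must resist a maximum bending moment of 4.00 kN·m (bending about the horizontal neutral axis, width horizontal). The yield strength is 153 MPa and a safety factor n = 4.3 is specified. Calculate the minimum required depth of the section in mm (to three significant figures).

σ_allow = 153/4.3 = 35.58 MPa.
For a rectangular section σ = 6M/(bh²), so h² = 6M/(b σ_allow) = 6×4000000/(68.7×35.58) = 9818 mm².
h = 99.09 mm.

h = 99.1 mm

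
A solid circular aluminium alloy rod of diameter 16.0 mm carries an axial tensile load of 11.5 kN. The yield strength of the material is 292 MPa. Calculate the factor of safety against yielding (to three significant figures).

n = 5.11

A = πd²/4 = 201.1 mm².
σ = F/A = 11500/201.1 = 57.20 MPa.
n = 292/57.20 = 5.105.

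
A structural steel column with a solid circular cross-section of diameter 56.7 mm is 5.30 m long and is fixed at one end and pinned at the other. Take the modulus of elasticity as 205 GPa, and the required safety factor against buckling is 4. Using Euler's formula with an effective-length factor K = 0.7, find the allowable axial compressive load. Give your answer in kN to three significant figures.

P_allow = 18.6 kN

I = πd⁴/64 = π×56.7⁴/64 = 507300 mm⁴.
Effective length L_e = KL = 0.7×5.30 m = 3710 mm.
Euler critical load P_cr = π²EI/L_e² = π²×205000×507300/3710² = 74580 N.
P_allow = P_cr/n = 74580/4 = 18640 N.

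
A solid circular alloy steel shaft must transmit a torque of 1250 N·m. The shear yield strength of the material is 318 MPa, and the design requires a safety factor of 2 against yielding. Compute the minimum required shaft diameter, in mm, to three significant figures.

Allowable shear stress τ_allow = 318/2 = 159.0 MPa.
For a solid shaft τ = 16T/(πd³), so d³ = 16T/(π τ_allow) = 16×1250000/(π×159.0) = 40040 mm³.
d = (40040)^(1/3) = 34.21 mm.

d = 34.2 mm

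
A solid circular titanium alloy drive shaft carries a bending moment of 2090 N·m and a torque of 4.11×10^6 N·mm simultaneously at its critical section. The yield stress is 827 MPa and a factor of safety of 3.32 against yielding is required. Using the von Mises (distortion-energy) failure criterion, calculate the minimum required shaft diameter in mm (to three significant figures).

σ_allow = σ_y/n = 827/3.32 = 249.1 MPa.
For a solid shaft σ_b = 32M/(πd³) and τ = 16T/(πd³), so the von Mises stress is σ' = (16/πd³)·√(4M²+3T²).
√(4M²+3T²) = √(4×(2.090×10^6)² + 3×(4.110×10^6)²) = 8.255×10^6 N·mm.
d³ = 16×8.255×10^6/(π×249.1) = 168800 mm³.
d = 55.26 mm.

d = 55.3 mm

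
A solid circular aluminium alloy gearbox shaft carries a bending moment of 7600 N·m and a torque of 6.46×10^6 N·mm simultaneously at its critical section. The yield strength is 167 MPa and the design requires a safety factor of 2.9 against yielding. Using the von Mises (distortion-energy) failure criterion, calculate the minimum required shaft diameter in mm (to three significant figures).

d = 119 mm

σ_allow = σ_y/n = 167/2.9 = 57.59 MPa.
For a solid shaft σ_b = 32M/(πd³) and τ = 16T/(πd³), so the von Mises stress is σ' = (16/πd³)·√(4M²+3T²).
√(4M²+3T²) = √(4×(7.600×10^6)² + 3×(6.460×10^6)²) = 1.887×10^7 N·mm.
d³ = 16×1.887×10^7/(π×57.59) = 1.669×10^6 mm³.
d = 118.6 mm.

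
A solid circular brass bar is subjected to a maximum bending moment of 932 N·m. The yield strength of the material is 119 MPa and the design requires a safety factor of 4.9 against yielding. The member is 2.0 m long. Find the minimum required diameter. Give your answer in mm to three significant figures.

σ_allow = 119/4.9 = 24.29 MPa.
For a solid circular section σ = 32M/(πd³), so d³ = 32M/(π σ_allow) = 32×932000/(π×24.29) = 390900 mm³.
d = 73.12 mm.

d = 73.1 mm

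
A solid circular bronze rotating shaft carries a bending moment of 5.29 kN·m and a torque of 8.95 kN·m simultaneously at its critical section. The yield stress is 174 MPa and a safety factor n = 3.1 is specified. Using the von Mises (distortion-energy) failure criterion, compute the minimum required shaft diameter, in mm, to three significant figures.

σ_allow = σ_y/n = 174/3.1 = 56.13 MPa.
For a solid shaft σ_b = 32M/(πd³) and τ = 16T/(πd³), so the von Mises stress is σ' = (16/πd³)·√(4M²+3T²).
√(4M²+3T²) = √(4×(5.290×10^6)² + 3×(8.950×10^6)²) = 1.877×10^7 N·mm.
d³ = 16×1.877×10^7/(π×56.13) = 1.703×10^6 mm³.
d = 119.4 mm.

d = 119 mm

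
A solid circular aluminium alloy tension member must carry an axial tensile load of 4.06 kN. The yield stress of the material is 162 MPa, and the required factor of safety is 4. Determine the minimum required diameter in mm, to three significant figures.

d = 11.3 mm

Allowable stress σ_allow = 162/4 = 40.50 MPa.
Required area A = F/σ_allow = 4060.0/40.50 = 100.2 mm².
A = πd²/4 → d = √(4A/π) = 11.30 mm.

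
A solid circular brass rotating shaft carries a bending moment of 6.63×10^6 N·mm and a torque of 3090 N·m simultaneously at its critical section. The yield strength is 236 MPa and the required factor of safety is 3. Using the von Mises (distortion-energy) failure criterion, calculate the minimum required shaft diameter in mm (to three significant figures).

σ_allow = σ_y/n = 236/3 = 78.67 MPa.
For a solid shaft σ_b = 32M/(πd³) and τ = 16T/(πd³), so the von Mises stress is σ' = (16/πd³)·√(4M²+3T²).
√(4M²+3T²) = √(4×(6.630×10^6)² + 3×(3.090×10^6)²) = 1.430×10^7 N·mm.
d³ = 16×1.430×10^7/(π×78.67) = 925800 mm³.
d = 97.46 mm.

d = 97.5 mm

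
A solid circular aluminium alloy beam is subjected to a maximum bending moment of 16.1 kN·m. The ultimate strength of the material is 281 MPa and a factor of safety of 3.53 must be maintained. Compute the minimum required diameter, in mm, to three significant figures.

σ_allow = 281/3.53 = 79.60 MPa.
For a solid circular section σ = 32M/(πd³), so d³ = 32M/(π σ_allow) = 32×1.6100×10^7/(π×79.60) = 2.060×10^6 mm³.
d = 127.2 mm.

d = 127 mm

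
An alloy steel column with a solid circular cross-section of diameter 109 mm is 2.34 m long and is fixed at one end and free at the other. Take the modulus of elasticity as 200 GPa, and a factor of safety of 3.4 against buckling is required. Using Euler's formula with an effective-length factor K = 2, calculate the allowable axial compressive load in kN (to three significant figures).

I = πd⁴/64 = π×109⁴/64 = 6.929×10^6 mm⁴.
Effective length L_e = KL = 2×2.34 m = 4680 mm.
Euler critical load P_cr = π²EI/L_e² = π²×200000×6.929×10^6/4680² = 624500 N.
P_allow = P_cr/n = 624500/3.4 = 183700 N.

P_allow = 184 kN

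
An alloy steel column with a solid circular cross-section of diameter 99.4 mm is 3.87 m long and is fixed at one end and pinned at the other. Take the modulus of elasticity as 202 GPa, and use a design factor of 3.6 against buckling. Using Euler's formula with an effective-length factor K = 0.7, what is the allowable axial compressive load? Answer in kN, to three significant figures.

P_allow = 362 kN

I = πd⁴/64 = π×99.4⁴/64 = 4.792×10^6 mm⁴.
Effective length L_e = KL = 0.7×3.87 m = 2709 mm.
Euler critical load P_cr = π²EI/L_e² = π²×202000×4.792×10^6/2709² = 1.302×10^6 N.
P_allow = P_cr/n = 1.302×10^6/3.6 = 361600 N.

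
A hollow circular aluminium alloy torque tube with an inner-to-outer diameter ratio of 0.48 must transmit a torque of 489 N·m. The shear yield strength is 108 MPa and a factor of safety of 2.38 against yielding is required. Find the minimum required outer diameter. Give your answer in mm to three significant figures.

τ_allow = 108/2.38 = 45.38 MPa.
For a hollow shaft τ = 16T/[πd_o³(1−k⁴)] with k = 0.48, so 1−k⁴ = 0.9469.
d_o³ = 16T/[π τ_allow (1−k⁴)] = 16×489000/(π×45.38×0.9469) = 57960 mm³.
d_o = 38.70 mm.

d_o = 38.7 mm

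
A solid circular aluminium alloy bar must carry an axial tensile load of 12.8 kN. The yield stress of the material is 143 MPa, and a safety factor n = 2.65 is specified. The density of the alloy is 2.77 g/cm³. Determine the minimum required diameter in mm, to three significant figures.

Allowable stress σ_allow = 143/2.65 = 53.96 MPa.
Required area A = F/σ_allow = 12800/53.96 = 237.2 mm².
A = πd²/4 → d = √(4A/π) = 17.38 mm.

d = 17.4 mm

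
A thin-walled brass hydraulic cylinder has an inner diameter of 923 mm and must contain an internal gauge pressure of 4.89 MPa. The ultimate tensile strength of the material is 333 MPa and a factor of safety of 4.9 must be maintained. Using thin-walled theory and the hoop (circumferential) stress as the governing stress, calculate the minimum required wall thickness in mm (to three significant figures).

σ_allow = 333/4.9 = 67.96 MPa.
Hoop stress σ_h = pD/(2t), so t = pD/(2σ_allow) = 4.89×923/(2×67.96) = 33.21 mm.

t = 33.2 mm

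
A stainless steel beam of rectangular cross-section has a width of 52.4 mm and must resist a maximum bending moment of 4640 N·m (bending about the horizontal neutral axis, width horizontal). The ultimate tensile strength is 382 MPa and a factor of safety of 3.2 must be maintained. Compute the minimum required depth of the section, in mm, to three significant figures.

σ_allow = 382/3.2 = 119.4 MPa.
For a rectangular section σ = 6M/(bh²), so h² = 6M/(b σ_allow) = 6×4640000/(52.4×119.4) = 4451 mm².
h = 66.71 mm.

h = 66.7 mm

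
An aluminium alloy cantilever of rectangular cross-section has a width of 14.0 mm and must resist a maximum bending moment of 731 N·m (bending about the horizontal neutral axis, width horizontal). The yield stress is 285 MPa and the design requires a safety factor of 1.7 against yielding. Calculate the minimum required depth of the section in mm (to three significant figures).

h = 43.2 mm

σ_allow = 285/1.7 = 167.6 MPa.
For a rectangular section σ = 6M/(bh²), so h² = 6M/(b σ_allow) = 6×731000/(14.0×167.6) = 1869 mm².
h = 43.23 mm.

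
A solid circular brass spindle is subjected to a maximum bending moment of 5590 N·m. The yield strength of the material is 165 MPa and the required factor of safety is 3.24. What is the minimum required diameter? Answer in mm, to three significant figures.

d = 104 mm

σ_allow = 165/3.24 = 50.93 MPa.
For a solid circular section σ = 32M/(πd³), so d³ = 32M/(π σ_allow) = 32×5590000/(π×50.93) = 1.118×10^6 mm³.
d = 103.8 mm.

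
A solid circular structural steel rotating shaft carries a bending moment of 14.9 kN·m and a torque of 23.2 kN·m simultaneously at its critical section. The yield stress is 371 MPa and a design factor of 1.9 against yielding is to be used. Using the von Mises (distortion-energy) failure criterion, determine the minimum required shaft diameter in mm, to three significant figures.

σ_allow = σ_y/n = 371/1.9 = 195.3 MPa.
For a solid shaft σ_b = 32M/(πd³) and τ = 16T/(πd³), so the von Mises stress is σ' = (16/πd³)·√(4M²+3T²).
√(4M²+3T²) = √(4×(1.490×10^7)² + 3×(2.320×10^7)²) = 5.003×10^7 N·mm.
d³ = 16×5.003×10^7/(π×195.3) = 1.305×10^6 mm³.
d = 109.3 mm.

d = 109 mm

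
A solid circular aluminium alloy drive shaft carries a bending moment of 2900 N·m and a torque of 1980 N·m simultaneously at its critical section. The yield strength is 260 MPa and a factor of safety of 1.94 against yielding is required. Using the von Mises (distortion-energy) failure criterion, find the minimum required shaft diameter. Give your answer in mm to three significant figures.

d = 63.5 mm

σ_allow = σ_y/n = 260/1.94 = 134.0 MPa.
For a solid shaft σ_b = 32M/(πd³) and τ = 16T/(πd³), so the von Mises stress is σ' = (16/πd³)·√(4M²+3T²).
√(4M²+3T²) = √(4×(2.900×10^6)² + 3×(1.980×10^6)²) = 6.738×10^6 N·mm.
d³ = 16×6.738×10^6/(π×134.0) = 256100 mm³.
d = 63.50 mm.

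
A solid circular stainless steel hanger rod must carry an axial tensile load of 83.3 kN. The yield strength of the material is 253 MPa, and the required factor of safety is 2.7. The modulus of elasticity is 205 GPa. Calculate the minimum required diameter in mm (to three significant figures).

Allowable stress σ_allow = 253/2.7 = 93.70 MPa.
Required area A = F/σ_allow = 83300/93.70 = 889.0 mm².
A = πd²/4 → d = √(4A/π) = 33.64 mm.

d = 33.6 mm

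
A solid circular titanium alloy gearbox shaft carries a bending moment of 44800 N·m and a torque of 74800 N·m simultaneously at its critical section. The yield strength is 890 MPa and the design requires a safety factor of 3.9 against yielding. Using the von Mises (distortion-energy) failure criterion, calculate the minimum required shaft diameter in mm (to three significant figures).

σ_allow = σ_y/n = 890/3.9 = 228.2 MPa.
For a solid shaft σ_b = 32M/(πd³) and τ = 16T/(πd³), so the von Mises stress is σ' = (16/πd³)·√(4M²+3T²).
√(4M²+3T²) = √(4×(4.480×10^7)² + 3×(7.480×10^7)²) = 1.575×10^8 N·mm.
d³ = 16×1.575×10^8/(π×228.2) = 3.515×10^6 mm³.
d = 152.1 mm.

d = 152 mm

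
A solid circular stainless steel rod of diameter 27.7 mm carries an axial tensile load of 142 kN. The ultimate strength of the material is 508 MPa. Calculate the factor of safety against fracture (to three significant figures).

A = πd²/4 = 602.6 mm².
σ = F/A = 142000/602.6 = 235.6 MPa.
n = 508/235.6 = 2.156.

n = 2.16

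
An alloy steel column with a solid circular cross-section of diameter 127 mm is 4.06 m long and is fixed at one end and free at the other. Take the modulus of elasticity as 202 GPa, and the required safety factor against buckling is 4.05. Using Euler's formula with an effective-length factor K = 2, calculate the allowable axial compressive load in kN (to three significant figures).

I = πd⁴/64 = π×127⁴/64 = 1.277×10^7 mm⁴.
Effective length L_e = KL = 2×4.06 m = 8120 mm.
Euler critical load P_cr = π²EI/L_e² = π²×202000×1.277×10^7/8120² = 386100 N.
P_allow = P_cr/n = 386100/4.05 = 95340 N.

P_allow = 95.3 kN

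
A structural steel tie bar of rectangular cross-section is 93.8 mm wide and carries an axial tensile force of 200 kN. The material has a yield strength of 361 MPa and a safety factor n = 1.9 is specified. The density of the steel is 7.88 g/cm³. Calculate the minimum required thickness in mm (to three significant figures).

t = 11.2 mm

σ_allow = 361/1.9 = 190.0 MPa.
Required area A = F/σ_allow = 200000/190.0 = 1053 mm².
t = A/w = 1053/93.8 = 11.22 mm.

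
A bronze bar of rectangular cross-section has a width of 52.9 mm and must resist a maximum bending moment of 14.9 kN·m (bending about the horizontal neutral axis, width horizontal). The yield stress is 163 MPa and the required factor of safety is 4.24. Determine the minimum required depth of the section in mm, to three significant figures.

h = 210 mm

σ_allow = 163/4.24 = 38.44 MPa.
For a rectangular section σ = 6M/(bh²), so h² = 6M/(b σ_allow) = 6×1.4900×10^7/(52.9×38.44) = 43960 mm².
h = 209.7 mm.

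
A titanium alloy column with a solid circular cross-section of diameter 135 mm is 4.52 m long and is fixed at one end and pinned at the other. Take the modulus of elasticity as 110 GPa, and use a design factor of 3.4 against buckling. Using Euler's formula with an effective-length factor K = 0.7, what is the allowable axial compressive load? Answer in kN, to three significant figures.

P_allow = 520 kN

I = πd⁴/64 = π×135⁴/64 = 1.630×10^7 mm⁴.
Effective length L_e = KL = 0.7×4.52 m = 3164 mm.
Euler critical load P_cr = π²EI/L_e² = π²×110000×1.630×10^7/3164² = 1.768×10^6 N.
P_allow = P_cr/n = 1.768×10^6/3.4 = 520100 N.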